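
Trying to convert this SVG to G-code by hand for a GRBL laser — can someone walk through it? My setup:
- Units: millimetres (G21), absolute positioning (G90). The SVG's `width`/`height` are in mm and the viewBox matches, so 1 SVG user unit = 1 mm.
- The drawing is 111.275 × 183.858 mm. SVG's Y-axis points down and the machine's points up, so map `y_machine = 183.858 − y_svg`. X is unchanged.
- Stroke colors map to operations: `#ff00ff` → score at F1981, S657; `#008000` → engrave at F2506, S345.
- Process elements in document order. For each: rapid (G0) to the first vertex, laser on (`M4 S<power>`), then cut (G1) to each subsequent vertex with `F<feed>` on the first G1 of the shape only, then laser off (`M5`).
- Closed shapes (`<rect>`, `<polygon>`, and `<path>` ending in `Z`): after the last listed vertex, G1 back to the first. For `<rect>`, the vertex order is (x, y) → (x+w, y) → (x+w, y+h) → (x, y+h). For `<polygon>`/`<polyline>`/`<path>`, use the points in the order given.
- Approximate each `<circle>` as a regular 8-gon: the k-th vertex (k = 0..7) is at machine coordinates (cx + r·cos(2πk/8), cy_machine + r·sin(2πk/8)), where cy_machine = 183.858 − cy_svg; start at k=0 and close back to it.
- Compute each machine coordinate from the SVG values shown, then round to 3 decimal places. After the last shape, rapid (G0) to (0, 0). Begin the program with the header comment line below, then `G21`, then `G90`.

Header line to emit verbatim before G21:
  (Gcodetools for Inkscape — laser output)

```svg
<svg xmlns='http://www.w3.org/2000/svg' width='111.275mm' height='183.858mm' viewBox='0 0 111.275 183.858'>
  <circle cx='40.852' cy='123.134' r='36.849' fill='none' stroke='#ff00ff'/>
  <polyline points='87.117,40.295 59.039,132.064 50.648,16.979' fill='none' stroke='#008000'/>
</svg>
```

Since the viewBox matches the mm dimensions, user units are millimetres directly. The only transform is the Y-flip y_m = 183.858 − y_svg.

Shape 1 is a circle drawn with `<circle>`. Its stroke #ff00ff means score at S657, F1981. After flipping Y the toolpath is (77.701,60.724) → (66.908,86.780) → (40.852,97.573) → (14.796,86.780) → (4.003,60.724) → (14.796,34.668) → (40.852,23.875) → (66.908,34.668) → (77.701,60.724), returning to the start.

Shape 2 is a open polyline drawn with `<polyline>`. Its stroke #008000 means engrave at S345, F2506. After flipping Y the toolpath is (87.117,143.563) → (59.039,51.794) → (50.648,166.879).

(Gcodetools for Inkscape — laser output)
G21
G90
G0 X77.701 Y60.724
M4 S657
G1 X66.908 Y86.780 F1981
G1 X40.852 Y97.573
G1 X14.796 Y86.780
G1 X4.003 Y60.724
G1 X14.796 Y34.668
G1 X40.852 Y23.875
G1 X66.908 Y34.668
G1 X77.701 Y60.724
M5
G0 X87.117 Y143.563
M4 S345
G1 X59.039 Y51.794 F2506
G1 X50.648 Y166.879
M5
G0 X0.000 Y0.000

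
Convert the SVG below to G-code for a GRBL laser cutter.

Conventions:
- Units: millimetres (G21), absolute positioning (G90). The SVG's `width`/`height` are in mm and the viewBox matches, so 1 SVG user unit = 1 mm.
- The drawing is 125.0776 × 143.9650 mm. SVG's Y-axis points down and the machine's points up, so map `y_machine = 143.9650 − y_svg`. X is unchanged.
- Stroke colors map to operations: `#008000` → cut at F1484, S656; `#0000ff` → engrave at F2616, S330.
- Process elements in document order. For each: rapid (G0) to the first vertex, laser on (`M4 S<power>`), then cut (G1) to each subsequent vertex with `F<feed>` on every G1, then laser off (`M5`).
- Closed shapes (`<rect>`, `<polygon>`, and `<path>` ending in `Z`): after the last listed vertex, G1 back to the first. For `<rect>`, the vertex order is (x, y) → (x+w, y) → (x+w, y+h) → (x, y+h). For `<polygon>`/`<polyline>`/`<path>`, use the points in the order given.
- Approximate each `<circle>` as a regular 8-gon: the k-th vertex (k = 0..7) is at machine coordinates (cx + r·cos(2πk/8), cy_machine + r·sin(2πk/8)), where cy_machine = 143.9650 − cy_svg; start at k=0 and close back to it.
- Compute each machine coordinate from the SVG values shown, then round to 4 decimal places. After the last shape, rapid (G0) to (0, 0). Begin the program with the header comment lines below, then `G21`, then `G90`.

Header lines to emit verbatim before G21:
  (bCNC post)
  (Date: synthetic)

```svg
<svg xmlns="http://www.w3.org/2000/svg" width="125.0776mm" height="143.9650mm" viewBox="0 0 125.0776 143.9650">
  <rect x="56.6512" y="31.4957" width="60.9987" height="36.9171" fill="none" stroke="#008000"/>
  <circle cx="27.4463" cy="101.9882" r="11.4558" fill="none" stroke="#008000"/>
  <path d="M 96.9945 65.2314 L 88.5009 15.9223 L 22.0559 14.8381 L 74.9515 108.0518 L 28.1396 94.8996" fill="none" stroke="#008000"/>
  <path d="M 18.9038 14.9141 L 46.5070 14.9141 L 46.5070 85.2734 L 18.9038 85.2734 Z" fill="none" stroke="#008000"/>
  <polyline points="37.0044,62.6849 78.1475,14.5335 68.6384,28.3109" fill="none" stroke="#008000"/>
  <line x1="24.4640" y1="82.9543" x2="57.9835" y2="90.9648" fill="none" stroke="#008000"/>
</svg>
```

(bCNC post)
(Date: synthetic)
G21
G90
G0 X56.6512 Y112.4693
M4 S656
G1 X117.6499 Y112.4693 F1484
G1 X117.6499 Y75.5522 F1484
G1 X56.6512 Y75.5522 F1484
G1 X56.6512 Y112.4693 F1484
M5
G0 X38.9021 Y41.9768
M4 S656
G1 X35.5468 Y50.0773 F1484
G1 X27.4463 Y53.4326 F1484
G1 X19.3458 Y50.0773 F1484
G1 X15.9905 Y41.9768 F1484
G1 X19.3458 Y33.8763 F1484
G1 X27.4463 Y30.5210 F1484
G1 X35.5468 Y33.8763 F1484
G1 X38.9021 Y41.9768 F1484
M5
G0 X96.9945 Y78.7336
M4 S656
G1 X88.5009 Y128.0427 F1484
G1 X22.0559 Y129.1269 F1484
G1 X74.9515 Y35.9132 F1484
G1 X28.1396 Y49.0654 F1484
M5
G0 X18.9038 Y129.0509
M4 S656
G1 X46.5070 Y129.0509 F1484
G1 X46.5070 Y58.6916 F1484
G1 X18.9038 Y58.6916 F1484
G1 X18.9038 Y129.0509 F1484
M5
G0 X37.0044 Y81.2801
M4 S656
G1 X78.1475 Y129.4315 F1484
G1 X68.6384 Y115.6541 F1484
M5
G0 X24.4640 Y61.0107
M4 S656
G1 X57.9835 Y53.0002 F1484
M5
G0 X0.0000 Y0.0000

viewBox `0 0 125.0776 143.9650` with mm width/height → 1 unit = 1 mm. Flip: y_m = 143.9650 − y_svg.

**Shape 1** — `<rect>` rectangle, stroke `#008000` → cut (S656, F1484). Machine vertices: (56.6512,112.4693) → (117.6499,112.4693) → (117.6499,75.5522) → (56.6512,75.5522) → (56.6512,112.4693). Closed: final G1 returns to the first vertex.

**Shape 2** — `<circle>` circle, stroke `#008000` → cut (S656, F1484). Machine vertices: (38.9021,41.9768) → (35.5468,50.0773) → (27.4463,53.4326) → (19.3458,50.0773) → (15.9905,41.9768) → (19.3458,33.8763) → (27.4463,30.5210) → (35.5468,33.8763) → (38.9021,41.9768). Closed: final G1 returns to the first vertex.

**Shape 3** — `<path>` open polyline, stroke `#008000` → cut (S656, F1484). Machine vertices: (96.9945,78.7336) → (88.5009,128.0427) → (22.0559,129.1269) → (74.9515,35.9132) → (28.1396,49.0654). Open path.

**Shape 4** — `<path>` rectangle, stroke `#008000` → cut (S656, F1484). Machine vertices: (18.9038,129.0509) → (46.5070,129.0509) → (46.5070,58.6916) → (18.9038,58.6916) → (18.9038,129.0509). Closed: final G1 returns to the first vertex.

**Shape 5** — `<polyline>` open polyline, stroke `#008000` → cut (S656, F1484). Machine vertices: (37.0044,81.2801) → (78.1475,129.4315) → (68.6384,115.6541). Open path.

**Shape 6** — `<line>` line segment, stroke `#008000` → cut (S656, F1484). Machine vertices: (24.4640,61.0107) → (57.9835,53.0002). Open path.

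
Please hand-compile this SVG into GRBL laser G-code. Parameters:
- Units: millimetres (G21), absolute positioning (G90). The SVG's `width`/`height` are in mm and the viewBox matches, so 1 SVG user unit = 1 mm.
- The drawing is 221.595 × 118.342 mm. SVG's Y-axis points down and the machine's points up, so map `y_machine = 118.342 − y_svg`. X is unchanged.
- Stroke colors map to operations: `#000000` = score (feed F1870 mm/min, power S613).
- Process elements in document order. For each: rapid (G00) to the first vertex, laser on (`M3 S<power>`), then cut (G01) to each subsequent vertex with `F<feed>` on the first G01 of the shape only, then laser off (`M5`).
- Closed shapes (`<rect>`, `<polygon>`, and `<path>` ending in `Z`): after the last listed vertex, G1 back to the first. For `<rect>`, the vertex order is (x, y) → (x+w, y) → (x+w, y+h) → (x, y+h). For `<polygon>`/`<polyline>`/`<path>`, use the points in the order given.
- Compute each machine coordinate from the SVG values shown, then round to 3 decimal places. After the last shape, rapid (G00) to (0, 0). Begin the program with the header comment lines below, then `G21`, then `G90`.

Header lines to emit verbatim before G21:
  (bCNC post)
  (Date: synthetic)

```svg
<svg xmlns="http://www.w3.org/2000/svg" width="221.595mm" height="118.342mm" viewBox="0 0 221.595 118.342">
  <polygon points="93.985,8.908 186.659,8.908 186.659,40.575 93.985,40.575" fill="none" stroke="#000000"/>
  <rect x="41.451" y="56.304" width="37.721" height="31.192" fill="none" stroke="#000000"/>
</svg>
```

(bCNC post)
(Date: synthetic)
G21
G90
G00 X93.985 Y109.434
M3 S613
G01 X186.659 Y109.434 F1870
G01 X186.659 Y77.767
G01 X93.985 Y77.767
G01 X93.985 Y109.434
M5
G00 X41.451 Y62.038
M3 S613
G01 X79.172 Y62.038 F1870
G01 X79.172 Y30.846
G01 X41.451 Y30.846
G01 X41.451 Y62.038
M5
G00 X0.000 Y0.000

1 u = 1 mm; y_m = 118.342 − y.

[1] `<polygon>` rectangle, #000000→score S613 F1870: (93.985,109.434) → (186.659,109.434) → (186.659,77.767) → (93.985,77.767) → (93.985,109.434) (closed)

[2] `<rect>` rectangle, #000000→score S613 F1870: (41.451,62.038) → (79.172,62.038) → (79.172,30.846) → (41.451,30.846) → (41.451,62.038) (closed)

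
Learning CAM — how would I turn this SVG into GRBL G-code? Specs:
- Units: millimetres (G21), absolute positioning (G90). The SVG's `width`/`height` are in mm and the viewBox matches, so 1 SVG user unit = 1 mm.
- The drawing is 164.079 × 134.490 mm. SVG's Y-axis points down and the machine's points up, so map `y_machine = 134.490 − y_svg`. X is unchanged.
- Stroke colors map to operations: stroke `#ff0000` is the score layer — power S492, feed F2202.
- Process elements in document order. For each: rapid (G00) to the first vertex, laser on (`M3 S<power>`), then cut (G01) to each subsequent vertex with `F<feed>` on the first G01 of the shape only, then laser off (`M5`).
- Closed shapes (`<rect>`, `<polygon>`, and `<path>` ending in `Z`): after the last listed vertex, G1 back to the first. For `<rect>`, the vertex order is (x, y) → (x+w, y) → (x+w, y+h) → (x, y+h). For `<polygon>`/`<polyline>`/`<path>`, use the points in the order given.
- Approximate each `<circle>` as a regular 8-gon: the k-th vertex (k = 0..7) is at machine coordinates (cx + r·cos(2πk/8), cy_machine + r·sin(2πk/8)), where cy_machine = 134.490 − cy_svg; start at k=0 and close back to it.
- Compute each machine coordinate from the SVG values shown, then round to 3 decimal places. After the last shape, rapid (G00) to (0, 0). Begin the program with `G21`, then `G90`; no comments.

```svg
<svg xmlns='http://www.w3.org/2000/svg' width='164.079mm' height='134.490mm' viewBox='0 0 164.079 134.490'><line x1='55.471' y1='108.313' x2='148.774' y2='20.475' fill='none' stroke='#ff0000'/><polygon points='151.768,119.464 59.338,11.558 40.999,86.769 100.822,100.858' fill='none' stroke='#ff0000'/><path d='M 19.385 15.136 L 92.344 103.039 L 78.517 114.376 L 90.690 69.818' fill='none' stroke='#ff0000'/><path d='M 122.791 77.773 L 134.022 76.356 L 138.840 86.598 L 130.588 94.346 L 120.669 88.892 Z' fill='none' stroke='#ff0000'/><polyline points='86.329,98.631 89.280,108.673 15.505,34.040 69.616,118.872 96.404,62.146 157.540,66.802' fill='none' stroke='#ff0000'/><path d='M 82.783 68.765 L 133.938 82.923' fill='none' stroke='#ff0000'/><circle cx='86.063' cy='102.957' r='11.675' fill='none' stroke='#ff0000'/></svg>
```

Since the viewBox matches the mm dimensions, user units are millimetres directly. The only transform is the Y-flip y_m = 134.490 − y_svg.

Shape 1 is a line segment drawn with `<line>`. Its stroke #ff0000 means score at S492, F2202. After flipping Y the toolpath is (55.471,26.177) → (148.774,114.015).

Shape 2 is a closed polygon drawn with `<polygon>`. Its stroke #ff0000 means score at S492, F2202. After flipping Y the toolpath is (151.768,15.026) → (59.338,122.932) → (40.999,47.721) → (100.822,33.632) → (151.768,15.026), returning to the start.

Shape 3 is a open polyline drawn with `<path>`. Its stroke #ff0000 means score at S492, F2202. After flipping Y the toolpath is (19.385,119.354) → (92.344,31.451) → (78.517,20.114) → (90.690,64.672).

Shape 4 is a regular polygon drawn with `<path>`. Its stroke #ff0000 means score at S492, F2202. After flipping Y the toolpath is (122.791,56.717) → (134.022,58.134) → (138.840,47.892) → (130.588,40.144) → (120.669,45.598) → (122.791,56.717), returning to the start.

Shape 5 is a open polyline drawn with `<polyline>`. Its stroke #ff0000 means score at S492, F2202. After flipping Y the toolpath is (86.329,35.859) → (89.280,25.817) → (15.505,100.450) → (69.616,15.618) → (96.404,72.344) → (157.540,67.688).

Shape 6 is a line segment drawn with `<path>`. Its stroke #ff0000 means score at S492, F2202. After flipping Y the toolpath is (82.783,65.725) → (133.938,51.567).

Shape 7 is a circle drawn with `<circle>`. Its stroke #ff0000 means score at S492, F2202. After flipping Y the toolpath is (97.738,31.533) → (94.318,39.788) → (86.063,43.208) → (77.808,39.788) → (74.388,31.533) → (77.808,23.278) → (86.063,19.858) → (94.318,23.278) → (97.738,31.533), returning to the start.

G21
G90
G00 X55.471 Y26.177
M3 S492
G01 X148.774 Y114.015 F2202
M5
G00 X151.768 Y15.026
M3 S492
G01 X59.338 Y122.932 F2202
G01 X40.999 Y47.721
G01 X100.822 Y33.632
G01 X151.768 Y15.026
M5
G00 X19.385 Y119.354
M3 S492
G01 X92.344 Y31.451 F2202
G01 X78.517 Y20.114
G01 X90.690 Y64.672
M5
G00 X122.791 Y56.717
M3 S492
G01 X134.022 Y58.134 F2202
G01 X138.840 Y47.892
G01 X130.588 Y40.144
G01 X120.669 Y45.598
G01 X122.791 Y56.717
M5
G00 X86.329 Y35.859
M3 S492
G01 X89.280 Y25.817 F2202
G01 X15.505 Y100.450
G01 X69.616 Y15.618
G01 X96.404 Y72.344
G01 X157.540 Y67.688
M5
G00 X82.783 Y65.725
M3 S492
G01 X133.938 Y51.567 F2202
M5
G00 X97.738 Y31.533
M3 S492
G01 X94.318 Y39.788 F2202
G01 X86.063 Y43.208
G01 X77.808 Y39.788
G01 X74.388 Y31.533
G01 X77.808 Y23.278
G01 X86.063 Y19.858
G01 X94.318 Y23.278
G01 X97.738 Y31.533
M5
G00 X0.000 Y0.000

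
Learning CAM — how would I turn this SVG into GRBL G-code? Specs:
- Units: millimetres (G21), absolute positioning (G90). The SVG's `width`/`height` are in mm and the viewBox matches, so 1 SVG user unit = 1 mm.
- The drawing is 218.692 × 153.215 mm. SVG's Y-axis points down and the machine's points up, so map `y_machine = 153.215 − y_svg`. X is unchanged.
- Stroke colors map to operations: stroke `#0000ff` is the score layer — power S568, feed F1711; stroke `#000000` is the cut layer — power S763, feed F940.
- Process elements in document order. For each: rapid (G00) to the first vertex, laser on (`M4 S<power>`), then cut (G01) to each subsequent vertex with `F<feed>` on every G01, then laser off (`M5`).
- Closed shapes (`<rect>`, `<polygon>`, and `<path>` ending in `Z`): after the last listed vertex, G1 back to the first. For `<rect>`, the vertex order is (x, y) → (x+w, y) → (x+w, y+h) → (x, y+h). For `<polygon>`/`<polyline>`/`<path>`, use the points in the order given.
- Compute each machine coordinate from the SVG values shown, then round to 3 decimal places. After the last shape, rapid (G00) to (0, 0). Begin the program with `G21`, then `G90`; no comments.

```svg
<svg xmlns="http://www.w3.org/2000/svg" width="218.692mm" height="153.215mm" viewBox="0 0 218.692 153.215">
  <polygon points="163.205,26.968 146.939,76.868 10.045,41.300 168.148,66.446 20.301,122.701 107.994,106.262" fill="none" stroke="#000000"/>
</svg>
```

G21
G90
G00 X163.205 Y126.247
M4 S763
G01 X146.939 Y76.347 F940
G01 X10.045 Y111.915 F940
G01 X168.148 Y86.769 F940
G01 X20.301 Y30.514 F940
G01 X107.994 Y46.953 F940
G01 X163.205 Y126.247 F940
M5
G00 X0.000 Y0.000

1 u = 1 mm; y_m = 153.215 − y.

[1] `<polygon>` closed polygon, #000000→cut S763 F940: (163.205,126.247) → (146.939,76.347) → (10.045,111.915) → (168.148,86.769) → (20.301,30.514) → (107.994,46.953) → (163.205,126.247) (closed)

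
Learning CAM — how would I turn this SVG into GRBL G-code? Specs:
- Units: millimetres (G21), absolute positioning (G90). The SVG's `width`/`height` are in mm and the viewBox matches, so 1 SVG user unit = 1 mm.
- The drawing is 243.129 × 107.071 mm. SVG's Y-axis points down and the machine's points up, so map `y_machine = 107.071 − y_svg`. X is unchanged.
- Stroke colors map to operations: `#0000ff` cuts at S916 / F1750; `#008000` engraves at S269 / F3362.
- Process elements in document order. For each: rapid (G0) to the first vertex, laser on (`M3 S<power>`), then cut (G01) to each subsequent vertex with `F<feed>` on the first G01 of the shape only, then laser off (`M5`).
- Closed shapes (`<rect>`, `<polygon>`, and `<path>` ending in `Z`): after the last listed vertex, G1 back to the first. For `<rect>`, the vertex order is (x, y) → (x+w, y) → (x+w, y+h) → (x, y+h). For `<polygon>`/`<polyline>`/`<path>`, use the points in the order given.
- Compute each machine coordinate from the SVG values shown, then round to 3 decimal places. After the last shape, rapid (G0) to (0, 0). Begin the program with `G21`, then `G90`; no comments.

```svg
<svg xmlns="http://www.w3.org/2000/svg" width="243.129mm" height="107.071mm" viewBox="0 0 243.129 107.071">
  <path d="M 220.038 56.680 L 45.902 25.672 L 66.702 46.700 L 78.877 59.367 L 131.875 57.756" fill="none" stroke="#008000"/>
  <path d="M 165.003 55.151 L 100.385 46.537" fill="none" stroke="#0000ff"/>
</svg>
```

1 u = 1 mm; y_m = 107.071 − y.

[1] `<path>` open polyline, #008000→engrave S269 F3362: (220.038,50.391) → (45.902,81.399) → (66.702,60.371) → (78.877,47.704) → (131.875,49.315)

[2] `<path>` line segment, #0000ff→cut S916 F1750: (165.003,51.920) → (100.385,60.534)

G21
G90
G0 X220.038 Y50.391
M3 S269
G01 X45.902 Y81.399 F3362
G01 X66.702 Y60.371
G01 X78.877 Y47.704
G01 X131.875 Y49.315
M5
G0 X165.003 Y51.920
M3 S916
G01 X100.385 Y60.534 F1750
M5
G0 X0.000 Y0.000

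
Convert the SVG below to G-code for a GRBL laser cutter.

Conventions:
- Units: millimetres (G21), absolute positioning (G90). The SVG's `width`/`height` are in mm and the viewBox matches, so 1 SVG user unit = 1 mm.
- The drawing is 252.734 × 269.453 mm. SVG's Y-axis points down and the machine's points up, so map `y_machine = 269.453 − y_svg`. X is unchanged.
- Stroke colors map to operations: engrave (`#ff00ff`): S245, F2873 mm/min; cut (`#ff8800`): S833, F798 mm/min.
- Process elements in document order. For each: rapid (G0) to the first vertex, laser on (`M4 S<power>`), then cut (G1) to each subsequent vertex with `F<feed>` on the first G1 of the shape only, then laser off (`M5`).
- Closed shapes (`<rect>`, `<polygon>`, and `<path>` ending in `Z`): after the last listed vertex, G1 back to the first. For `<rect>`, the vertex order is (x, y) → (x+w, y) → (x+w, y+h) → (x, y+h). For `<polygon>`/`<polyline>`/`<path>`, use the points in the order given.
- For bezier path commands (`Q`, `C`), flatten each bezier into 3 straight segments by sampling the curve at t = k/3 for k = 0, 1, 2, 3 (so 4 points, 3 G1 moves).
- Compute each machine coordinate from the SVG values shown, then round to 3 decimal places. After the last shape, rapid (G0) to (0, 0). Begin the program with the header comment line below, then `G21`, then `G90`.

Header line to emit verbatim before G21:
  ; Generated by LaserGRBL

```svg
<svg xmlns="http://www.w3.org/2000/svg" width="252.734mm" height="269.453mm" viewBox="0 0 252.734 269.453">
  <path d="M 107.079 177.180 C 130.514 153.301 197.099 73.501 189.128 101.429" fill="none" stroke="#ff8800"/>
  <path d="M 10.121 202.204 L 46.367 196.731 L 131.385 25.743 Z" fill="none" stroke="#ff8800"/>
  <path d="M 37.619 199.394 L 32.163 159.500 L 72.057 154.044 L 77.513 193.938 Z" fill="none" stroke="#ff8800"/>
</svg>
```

1 u = 1 mm; y_m = 269.453 − y.

[1] `<path>` cubic bezier, #ff8800→cut S833 F798: (107.079,92.273) → (140.538,128.731) → (176.606,166.104) → (189.128,168.024)

[2] `<path>` closed polygon, #ff8800→cut S833 F798: (10.121,67.249) → (46.367,72.722) → (131.385,243.710) → (10.121,67.249) (closed)

[3] `<path>` regular polygon, #ff8800→cut S833 F798: (37.619,70.059) → (32.163,109.953) → (72.057,115.409) → (77.513,75.515) → (37.619,70.059) (closed)

; Generated by LaserGRBL
G21
G90
G0 X107.079 Y92.273
M4 S833
G1 X140.538 Y128.731 F798
G1 X176.606 Y166.104
G1 X189.128 Y168.024
M5
G0 X10.121 Y67.249
M4 S833
G1 X46.367 Y72.722 F798
G1 X131.385 Y243.710
G1 X10.121 Y67.249
M5
G0 X37.619 Y70.059
M4 S833
G1 X32.163 Y109.953 F798
G1 X72.057 Y115.409
G1 X77.513 Y75.515
G1 X37.619 Y70.059
M5
G0 X0.000 Y0.000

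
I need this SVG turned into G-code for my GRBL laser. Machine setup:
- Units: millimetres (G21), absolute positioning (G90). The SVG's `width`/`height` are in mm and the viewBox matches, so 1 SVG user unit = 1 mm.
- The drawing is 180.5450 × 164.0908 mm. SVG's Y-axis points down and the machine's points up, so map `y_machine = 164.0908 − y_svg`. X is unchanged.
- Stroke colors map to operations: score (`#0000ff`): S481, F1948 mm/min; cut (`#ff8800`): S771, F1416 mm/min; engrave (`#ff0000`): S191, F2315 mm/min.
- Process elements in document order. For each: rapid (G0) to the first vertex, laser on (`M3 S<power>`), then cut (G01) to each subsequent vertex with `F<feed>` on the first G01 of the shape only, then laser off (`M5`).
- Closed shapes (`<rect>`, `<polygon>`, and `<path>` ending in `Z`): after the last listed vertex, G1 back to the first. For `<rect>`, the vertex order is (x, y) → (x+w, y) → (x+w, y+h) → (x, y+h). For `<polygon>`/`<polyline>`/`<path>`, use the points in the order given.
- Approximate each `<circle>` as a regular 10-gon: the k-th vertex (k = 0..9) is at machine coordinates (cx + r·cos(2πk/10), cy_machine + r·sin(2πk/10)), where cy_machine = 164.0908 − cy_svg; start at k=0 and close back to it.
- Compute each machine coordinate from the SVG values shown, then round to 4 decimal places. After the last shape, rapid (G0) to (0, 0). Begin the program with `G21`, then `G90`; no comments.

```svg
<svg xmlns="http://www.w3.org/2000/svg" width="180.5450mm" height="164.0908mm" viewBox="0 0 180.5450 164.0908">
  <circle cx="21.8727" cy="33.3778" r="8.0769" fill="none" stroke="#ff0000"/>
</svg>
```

G21
G90
G0 X29.9496 Y130.7130
M3 S191
G01 X28.4070 Y135.4605 F2315
G01 X24.3686 Y138.3946
G01 X19.3768 Y138.3946
G01 X15.3384 Y135.4605
G01 X13.7958 Y130.7130
G01 X15.3384 Y125.9655
G01 X19.3768 Y123.0314
G01 X24.3686 Y123.0314
G01 X28.4070 Y125.9655
G01 X29.9496 Y130.7130
M5
G0 X0.0000 Y0.0000

Since the viewBox matches the mm dimensions, user units are millimetres directly. The only transform is the Y-flip y_m = 164.0908 − y_svg.

Shape 1 is a circle drawn with `<circle>`. Its stroke #ff0000 means engrave at S191, F2315. After flipping Y the toolpath is (29.9496,130.7130) → (28.4070,135.4605) → (24.3686,138.3946) → (19.3768,138.3946) → (15.3384,135.4605) → (13.7958,130.7130) → (15.3384,125.9655) → (19.3768,123.0314) → (24.3686,123.0314) → (28.4070,125.9655) → (29.9496,130.7130), returning to the start.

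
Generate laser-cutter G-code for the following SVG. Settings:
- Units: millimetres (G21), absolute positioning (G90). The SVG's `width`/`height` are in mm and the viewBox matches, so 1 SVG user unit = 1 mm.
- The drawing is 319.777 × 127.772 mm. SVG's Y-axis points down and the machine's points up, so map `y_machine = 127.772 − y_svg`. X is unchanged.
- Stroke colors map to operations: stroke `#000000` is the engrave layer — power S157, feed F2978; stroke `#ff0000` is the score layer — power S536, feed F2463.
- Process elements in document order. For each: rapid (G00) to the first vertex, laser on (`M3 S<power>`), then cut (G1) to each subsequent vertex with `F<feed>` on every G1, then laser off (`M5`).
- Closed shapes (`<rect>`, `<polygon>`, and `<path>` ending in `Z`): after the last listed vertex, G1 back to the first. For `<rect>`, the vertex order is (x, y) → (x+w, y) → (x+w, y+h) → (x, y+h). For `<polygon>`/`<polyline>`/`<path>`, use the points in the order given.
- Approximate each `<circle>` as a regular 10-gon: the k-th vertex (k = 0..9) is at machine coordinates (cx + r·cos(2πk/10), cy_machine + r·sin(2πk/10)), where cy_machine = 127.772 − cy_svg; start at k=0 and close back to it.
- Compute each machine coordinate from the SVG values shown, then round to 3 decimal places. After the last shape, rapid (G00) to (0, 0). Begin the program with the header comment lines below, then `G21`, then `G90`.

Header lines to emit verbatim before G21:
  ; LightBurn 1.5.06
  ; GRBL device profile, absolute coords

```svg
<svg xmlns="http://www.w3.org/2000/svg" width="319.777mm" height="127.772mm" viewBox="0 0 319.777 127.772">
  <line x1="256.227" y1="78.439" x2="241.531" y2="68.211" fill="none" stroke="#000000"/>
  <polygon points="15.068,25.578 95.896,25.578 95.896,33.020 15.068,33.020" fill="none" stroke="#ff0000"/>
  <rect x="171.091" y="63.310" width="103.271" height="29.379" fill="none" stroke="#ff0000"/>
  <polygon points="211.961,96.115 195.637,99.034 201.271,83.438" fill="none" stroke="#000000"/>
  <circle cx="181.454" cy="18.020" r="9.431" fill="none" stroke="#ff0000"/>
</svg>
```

Since the viewBox matches the mm dimensions, user units are millimetres directly. The only transform is the Y-flip y_m = 127.772 − y_svg.

Shape 1 is a line segment drawn with `<line>`. Its stroke #000000 means engrave at S157, F2978. After flipping Y the toolpath is (256.227,49.333) → (241.531,59.561).

Shape 2 is a rectangle drawn with `<polygon>`. Its stroke #ff0000 means score at S536, F2463. After flipping Y the toolpath is (15.068,102.194) → (95.896,102.194) → (95.896,94.752) → (15.068,94.752) → (15.068,102.194), returning to the start.

Shape 3 is a rectangle drawn with `<rect>`. Its stroke #ff0000 means score at S536, F2463. After flipping Y the toolpath is (171.091,64.462) → (274.362,64.462) → (274.362,35.083) → (171.091,35.083) → (171.091,64.462), returning to the start.

Shape 4 is a regular polygon drawn with `<polygon>`. Its stroke #000000 means engrave at S157, F2978. After flipping Y the toolpath is (211.961,31.657) → (195.637,28.738) → (201.271,44.334) → (211.961,31.657), returning to the start.

Shape 5 is a circle drawn with `<circle>`. Its stroke #ff0000 means score at S536, F2463. After flipping Y the toolpath is (190.885,109.752) → (189.084,115.295) → (184.368,118.721) → (178.540,118.721) → (173.824,115.295) → (172.023,109.752) → (173.824,104.209) → (178.540,100.783) → (184.368,100.783) → (189.084,104.209) → (190.885,109.752), returning to the start.

; LightBurn 1.5.06
; GRBL device profile, absolute coords
G21
G90
G00 X256.227 Y49.333
M3 S157
G1 X241.531 Y59.561 F2978
M5
G00 X15.068 Y102.194
M3 S536
G1 X95.896 Y102.194 F2463
G1 X95.896 Y94.752 F2463
G1 X15.068 Y94.752 F2463
G1 X15.068 Y102.194 F2463
M5
G00 X171.091 Y64.462
M3 S536
G1 X274.362 Y64.462 F2463
G1 X274.362 Y35.083 F2463
G1 X171.091 Y35.083 F2463
G1 X171.091 Y64.462 F2463
M5
G00 X211.961 Y31.657
M3 S157
G1 X195.637 Y28.738 F2978
G1 X201.271 Y44.334 F2978
G1 X211.961 Y31.657 F2978
M5
G00 X190.885 Y109.752
M3 S536
G1 X189.084 Y115.295 F2463
G1 X184.368 Y118.721 F2463
G1 X178.540 Y118.721 F2463
G1 X173.824 Y115.295 F2463
G1 X172.023 Y109.752 F2463
G1 X173.824 Y104.209 F2463
G1 X178.540 Y100.783 F2463
G1 X184.368 Y100.783 F2463
G1 X189.084 Y104.209 F2463
G1 X190.885 Y109.752 F2463
M5
G00 X0.000 Y0.000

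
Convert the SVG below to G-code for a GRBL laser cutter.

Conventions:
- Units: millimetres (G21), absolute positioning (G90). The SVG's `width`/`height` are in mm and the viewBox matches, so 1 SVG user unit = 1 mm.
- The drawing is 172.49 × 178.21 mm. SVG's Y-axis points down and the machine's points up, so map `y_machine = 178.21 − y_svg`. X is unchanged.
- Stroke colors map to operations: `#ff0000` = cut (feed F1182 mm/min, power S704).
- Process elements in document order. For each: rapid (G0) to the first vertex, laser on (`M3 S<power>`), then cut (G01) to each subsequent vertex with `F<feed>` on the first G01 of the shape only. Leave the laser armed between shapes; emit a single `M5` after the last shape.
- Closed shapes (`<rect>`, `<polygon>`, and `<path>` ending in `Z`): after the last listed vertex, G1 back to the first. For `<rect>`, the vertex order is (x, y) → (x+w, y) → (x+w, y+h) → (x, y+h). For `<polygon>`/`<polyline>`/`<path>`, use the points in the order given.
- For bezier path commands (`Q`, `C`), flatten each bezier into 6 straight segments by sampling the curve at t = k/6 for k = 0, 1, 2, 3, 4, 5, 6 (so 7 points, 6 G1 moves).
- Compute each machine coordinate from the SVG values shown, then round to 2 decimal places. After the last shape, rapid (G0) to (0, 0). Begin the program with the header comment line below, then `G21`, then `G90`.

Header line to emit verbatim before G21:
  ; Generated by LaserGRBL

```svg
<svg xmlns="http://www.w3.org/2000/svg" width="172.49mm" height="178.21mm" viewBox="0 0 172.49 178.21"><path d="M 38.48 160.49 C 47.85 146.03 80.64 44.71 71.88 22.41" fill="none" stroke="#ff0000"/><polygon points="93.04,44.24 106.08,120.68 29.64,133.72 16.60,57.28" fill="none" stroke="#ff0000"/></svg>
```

; Generated by LaserGRBL
G21
G90
G0 X38.48 Y17.72
M3 S704
G01 X44.82 Y31.42 F1182
G01 X53.25 Y54.99
G01 X61.98 Y83.82
G01 X69.20 Y113.30
G01 X73.10 Y138.83
G01 X71.88 Y155.80
G0 X93.04 Y133.97
M3 S704
G01 X106.08 Y57.53 F1182
G01 X29.64 Y44.49
G01 X16.60 Y120.93
G01 X93.04 Y133.97
M5
G0 X0.00 Y0.00

viewBox `0 0 172.49 178.21` with mm width/height → 1 unit = 1 mm. Flip: y_m = 178.21 − y_svg.

**Shape 1** — `<path>` cubic bezier, stroke `#ff0000` → cut (S704, F1182). Control points (SVG): P0=(38.48,160.49), P1=(47.85,146.03), P2=(80.64,44.71), P3=(71.88,22.41); sampled at t=k/6. Machine vertices: (38.48,17.72) → (44.82,31.42) → (53.25,54.99) → (61.98,83.82) → (69.20,113.30) → (73.10,138.83) → (71.88,155.80). Open path.

**Shape 2** — `<polygon>` regular polygon, stroke `#ff0000` → cut (S704, F1182). Machine vertices: (93.04,133.97) → (106.08,57.53) → (29.64,44.49) → (16.60,120.93) → (93.04,133.97). Closed: final G1 returns to the first vertex.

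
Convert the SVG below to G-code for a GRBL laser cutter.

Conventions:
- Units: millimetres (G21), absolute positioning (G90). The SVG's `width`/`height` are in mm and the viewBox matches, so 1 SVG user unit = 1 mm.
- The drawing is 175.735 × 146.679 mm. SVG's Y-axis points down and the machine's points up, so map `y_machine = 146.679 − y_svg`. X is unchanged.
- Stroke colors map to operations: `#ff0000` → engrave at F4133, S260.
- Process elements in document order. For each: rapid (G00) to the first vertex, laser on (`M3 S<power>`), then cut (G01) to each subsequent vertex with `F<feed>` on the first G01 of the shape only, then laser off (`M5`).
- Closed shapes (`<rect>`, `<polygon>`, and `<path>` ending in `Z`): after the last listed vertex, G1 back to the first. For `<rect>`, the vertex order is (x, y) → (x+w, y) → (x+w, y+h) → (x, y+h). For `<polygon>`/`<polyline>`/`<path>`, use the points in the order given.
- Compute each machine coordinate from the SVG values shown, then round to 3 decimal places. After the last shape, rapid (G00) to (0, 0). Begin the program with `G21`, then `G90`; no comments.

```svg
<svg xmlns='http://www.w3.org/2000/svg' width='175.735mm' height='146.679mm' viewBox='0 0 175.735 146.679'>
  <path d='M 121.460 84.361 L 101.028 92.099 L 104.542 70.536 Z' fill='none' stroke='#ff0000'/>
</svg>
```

1 u = 1 mm; y_m = 146.679 − y.

[1] `<path>` regular polygon, #ff0000→engrave S260 F4133: (121.460,62.318) → (101.028,54.580) → (104.542,76.143) → (121.460,62.318) (closed)

G21
G90
G00 X121.460 Y62.318
M3 S260
G01 X101.028 Y54.580 F4133
G01 X104.542 Y76.143
G01 X121.460 Y62.318
M5
G00 X0.000 Y0.000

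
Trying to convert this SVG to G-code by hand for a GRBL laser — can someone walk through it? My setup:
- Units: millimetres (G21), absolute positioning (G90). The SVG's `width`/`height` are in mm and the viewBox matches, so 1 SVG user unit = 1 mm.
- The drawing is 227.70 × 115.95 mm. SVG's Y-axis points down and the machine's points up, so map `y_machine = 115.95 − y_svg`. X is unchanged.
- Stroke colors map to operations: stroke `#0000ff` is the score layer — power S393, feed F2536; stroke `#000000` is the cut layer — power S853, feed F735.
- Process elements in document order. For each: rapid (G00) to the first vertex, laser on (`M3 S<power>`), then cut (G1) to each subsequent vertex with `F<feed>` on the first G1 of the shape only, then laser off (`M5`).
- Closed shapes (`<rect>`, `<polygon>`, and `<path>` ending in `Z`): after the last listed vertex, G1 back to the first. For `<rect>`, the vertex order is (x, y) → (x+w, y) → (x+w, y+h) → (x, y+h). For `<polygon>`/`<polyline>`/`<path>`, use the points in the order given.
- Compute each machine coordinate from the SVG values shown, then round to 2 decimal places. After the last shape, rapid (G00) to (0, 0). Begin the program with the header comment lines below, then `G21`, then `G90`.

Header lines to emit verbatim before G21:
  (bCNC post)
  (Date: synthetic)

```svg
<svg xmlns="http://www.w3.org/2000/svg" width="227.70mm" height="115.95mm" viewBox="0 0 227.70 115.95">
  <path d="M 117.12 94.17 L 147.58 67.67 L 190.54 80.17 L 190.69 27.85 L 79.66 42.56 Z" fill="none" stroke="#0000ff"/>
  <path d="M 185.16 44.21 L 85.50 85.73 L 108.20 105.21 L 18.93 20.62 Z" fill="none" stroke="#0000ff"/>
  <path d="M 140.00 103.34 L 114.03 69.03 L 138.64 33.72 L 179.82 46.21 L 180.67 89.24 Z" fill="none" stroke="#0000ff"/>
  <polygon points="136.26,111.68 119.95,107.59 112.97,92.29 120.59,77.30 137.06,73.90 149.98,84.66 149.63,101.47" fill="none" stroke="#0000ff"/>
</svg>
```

1 u = 1 mm; y_m = 115.95 − y.

[1] `<path>` closed polygon, #0000ff→score S393 F2536: (117.12,21.78) → (147.58,48.28) → (190.54,35.78) → (190.69,88.10) → (79.66,73.39) → (117.12,21.78) (closed)

[2] `<path>` closed polygon, #0000ff→score S393 F2536: (185.16,71.74) → (85.50,30.22) → (108.20,10.74) → (18.93,95.33) → (185.16,71.74) (closed)

[3] `<path>` regular polygon, #0000ff→score S393 F2536: (140.00,12.61) → (114.03,46.92) → (138.64,82.23) → (179.82,69.74) → (180.67,26.71) → (140.00,12.61) (closed)

[4] `<polygon>` regular polygon, #0000ff→score S393 F2536: (136.26,4.27) → (119.95,8.36) → (112.97,23.66) → (120.59,38.65) → (137.06,42.05) → (149.98,31.29) → (149.63,14.48) → (136.26,4.27) (closed)

(bCNC post)
(Date: synthetic)
G21
G90
G00 X117.12 Y21.78
M3 S393
G1 X147.58 Y48.28 F2536
G1 X190.54 Y35.78
G1 X190.69 Y88.10
G1 X79.66 Y73.39
G1 X117.12 Y21.78
M5
G00 X185.16 Y71.74
M3 S393
G1 X85.50 Y30.22 F2536
G1 X108.20 Y10.74
G1 X18.93 Y95.33
G1 X185.16 Y71.74
M5
G00 X140.00 Y12.61
M3 S393
G1 X114.03 Y46.92 F2536
G1 X138.64 Y82.23
G1 X179.82 Y69.74
G1 X180.67 Y26.71
G1 X140.00 Y12.61
M5
G00 X136.26 Y4.27
M3 S393
G1 X119.95 Y8.36 F2536
G1 X112.97 Y23.66
G1 X120.59 Y38.65
G1 X137.06 Y42.05
G1 X149.98 Y31.29
G1 X149.63 Y14.48
G1 X136.26 Y4.27
M5
G00 X0.00 Y0.00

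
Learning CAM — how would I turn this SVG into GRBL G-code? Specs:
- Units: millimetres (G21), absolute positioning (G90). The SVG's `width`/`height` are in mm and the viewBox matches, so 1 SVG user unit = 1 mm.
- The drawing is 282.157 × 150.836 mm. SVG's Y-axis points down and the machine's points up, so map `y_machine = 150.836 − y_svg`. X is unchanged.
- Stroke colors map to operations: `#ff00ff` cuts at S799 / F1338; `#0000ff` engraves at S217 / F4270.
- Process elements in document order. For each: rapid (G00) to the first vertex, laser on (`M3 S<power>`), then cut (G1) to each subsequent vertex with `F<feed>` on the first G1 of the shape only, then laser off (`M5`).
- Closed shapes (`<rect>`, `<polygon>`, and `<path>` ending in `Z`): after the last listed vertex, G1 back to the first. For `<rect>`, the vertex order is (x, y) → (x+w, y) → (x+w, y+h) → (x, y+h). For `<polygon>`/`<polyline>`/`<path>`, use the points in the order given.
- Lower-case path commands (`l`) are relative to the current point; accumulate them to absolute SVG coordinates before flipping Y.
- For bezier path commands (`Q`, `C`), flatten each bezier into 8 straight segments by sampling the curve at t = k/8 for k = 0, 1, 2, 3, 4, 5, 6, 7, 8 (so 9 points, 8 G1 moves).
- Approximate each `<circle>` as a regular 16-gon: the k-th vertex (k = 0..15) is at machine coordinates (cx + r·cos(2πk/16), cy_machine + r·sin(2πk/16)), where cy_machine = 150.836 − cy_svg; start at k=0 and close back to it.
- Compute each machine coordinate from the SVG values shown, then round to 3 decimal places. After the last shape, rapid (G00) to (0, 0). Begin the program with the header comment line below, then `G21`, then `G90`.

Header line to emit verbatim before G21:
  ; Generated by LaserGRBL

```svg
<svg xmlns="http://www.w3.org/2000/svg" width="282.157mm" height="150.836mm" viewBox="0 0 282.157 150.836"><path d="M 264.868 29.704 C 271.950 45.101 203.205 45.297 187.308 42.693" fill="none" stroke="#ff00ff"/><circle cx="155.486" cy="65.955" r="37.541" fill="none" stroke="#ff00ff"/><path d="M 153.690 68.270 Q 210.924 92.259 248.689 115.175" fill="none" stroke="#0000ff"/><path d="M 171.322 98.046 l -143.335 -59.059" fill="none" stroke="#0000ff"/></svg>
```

1 u = 1 mm; y_m = 150.836 − y.

[1] `<path>` cubic bezier, #ff00ff→cut S799 F1338: (264.868,121.132) → (264.221,116.046) → (257.972,112.241) → (247.631,109.569) → (234.705,107.887) → (220.702,107.049) → (207.129,106.909) → (195.495,107.322) → (187.308,108.143)

[2] `<circle>` circle, #ff00ff→cut S799 F1338: (193.027,84.881) → (190.169,99.247) → (182.031,111.426) → (169.852,119.564) → (155.486,122.422) → (141.120,119.564) → (128.941,111.426) → (120.803,99.247) → (117.945,84.881) → (120.803,70.515) → (128.941,58.336) → (141.120,50.198) → (155.486,47.340) → (169.852,50.198) → (182.031,58.336) → (190.169,70.515) → (193.027,84.881) (closed)

[3] `<path>` quadratic bezier, #0000ff→engrave S217 F4270: (153.690,82.566) → (167.694,76.586) → (181.090,70.639) → (193.878,64.725) → (206.057,58.845) → (217.627,52.999) → (228.590,47.186) → (238.944,41.407) → (248.689,35.661)

[4] `<path>` line segment, #0000ff→engrave S217 F4270: (171.322,52.790) → (27.987,111.849)

; Generated by LaserGRBL
G21
G90
G00 X264.868 Y121.132
M3 S799
G1 X264.221 Y116.046 F1338
G1 X257.972 Y112.241
G1 X247.631 Y109.569
G1 X234.705 Y107.887
G1 X220.702 Y107.049
G1 X207.129 Y106.909
G1 X195.495 Y107.322
G1 X187.308 Y108.143
M5
G00 X193.027 Y84.881
M3 S799
G1 X190.169 Y99.247 F1338
G1 X182.031 Y111.426
G1 X169.852 Y119.564
G1 X155.486 Y122.422
G1 X141.120 Y119.564
G1 X128.941 Y111.426
G1 X120.803 Y99.247
G1 X117.945 Y84.881
G1 X120.803 Y70.515
G1 X128.941 Y58.336
G1 X141.120 Y50.198
G1 X155.486 Y47.340
G1 X169.852 Y50.198
G1 X182.031 Y58.336
G1 X190.169 Y70.515
G1 X193.027 Y84.881
M5
G00 X153.690 Y82.566
M3 S217
G1 X167.694 Y76.586 F4270
G1 X181.090 Y70.639
G1 X193.878 Y64.725
G1 X206.057 Y58.845
G1 X217.627 Y52.999
G1 X228.590 Y47.186
G1 X238.944 Y41.407
G1 X248.689 Y35.661
M5
G00 X171.322 Y52.790
M3 S217
G1 X27.987 Y111.849 F4270
M5
G00 X0.000 Y0.000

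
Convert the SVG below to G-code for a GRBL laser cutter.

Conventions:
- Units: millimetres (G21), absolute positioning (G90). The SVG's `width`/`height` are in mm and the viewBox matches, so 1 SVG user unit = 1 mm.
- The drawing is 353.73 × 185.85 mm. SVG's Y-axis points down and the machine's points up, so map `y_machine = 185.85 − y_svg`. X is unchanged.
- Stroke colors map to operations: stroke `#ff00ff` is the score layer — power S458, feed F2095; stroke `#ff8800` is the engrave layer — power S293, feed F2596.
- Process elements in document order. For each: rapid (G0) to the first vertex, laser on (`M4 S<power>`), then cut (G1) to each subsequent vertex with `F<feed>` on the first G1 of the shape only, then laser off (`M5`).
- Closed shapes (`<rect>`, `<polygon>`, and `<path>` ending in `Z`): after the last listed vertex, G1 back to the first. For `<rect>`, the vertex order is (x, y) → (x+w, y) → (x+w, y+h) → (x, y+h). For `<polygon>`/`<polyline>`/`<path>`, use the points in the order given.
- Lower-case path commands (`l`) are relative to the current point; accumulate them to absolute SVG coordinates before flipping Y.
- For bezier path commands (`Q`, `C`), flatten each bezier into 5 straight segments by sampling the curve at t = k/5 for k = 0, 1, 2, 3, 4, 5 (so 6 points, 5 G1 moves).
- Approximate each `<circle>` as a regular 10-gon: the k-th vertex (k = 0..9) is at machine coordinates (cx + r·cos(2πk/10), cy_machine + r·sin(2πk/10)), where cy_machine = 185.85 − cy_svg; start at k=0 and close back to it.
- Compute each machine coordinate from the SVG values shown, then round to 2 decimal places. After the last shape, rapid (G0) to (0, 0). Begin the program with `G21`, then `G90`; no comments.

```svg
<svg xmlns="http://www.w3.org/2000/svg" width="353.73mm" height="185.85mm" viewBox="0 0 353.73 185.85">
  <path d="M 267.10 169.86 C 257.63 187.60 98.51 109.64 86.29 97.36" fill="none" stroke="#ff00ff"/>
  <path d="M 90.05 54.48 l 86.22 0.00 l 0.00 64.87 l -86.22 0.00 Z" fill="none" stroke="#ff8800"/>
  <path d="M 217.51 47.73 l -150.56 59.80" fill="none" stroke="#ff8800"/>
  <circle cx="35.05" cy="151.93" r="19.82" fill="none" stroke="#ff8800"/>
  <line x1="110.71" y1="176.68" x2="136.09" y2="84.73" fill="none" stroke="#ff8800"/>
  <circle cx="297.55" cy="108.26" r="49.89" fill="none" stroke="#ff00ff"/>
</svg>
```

G21
G90
G0 X267.10 Y15.99
M4 S458
G1 X245.83 Y15.54 F2095
G1 X202.88 Y30.31
G1 X152.49 Y52.56
G1 X108.88 Y74.53
G1 X86.29 Y88.49
M5
G0 X90.05 Y131.37
M4 S293
G1 X176.27 Y131.37 F2596
G1 X176.27 Y66.50
G1 X90.05 Y66.50
G1 X90.05 Y131.37
M5
G0 X217.51 Y138.12
M4 S293
G1 X66.95 Y78.32 F2596
M5
G0 X54.87 Y33.92
M4 S293
G1 X51.08 Y45.57 F2596
G1 X41.17 Y52.77
G1 X28.93 Y52.77
G1 X19.02 Y45.57
G1 X15.23 Y33.92
G1 X19.02 Y22.27
G1 X28.93 Y15.07
G1 X41.17 Y15.07
G1 X51.08 Y22.27
G1 X54.87 Y33.92
M5
G0 X110.71 Y9.17
M4 S293
G1 X136.09 Y101.12 F2596
M5
G0 X347.44 Y77.59
M4 S458
G1 X337.91 Y106.91 F2095
G1 X312.97 Y125.04
G1 X282.13 Y125.04
G1 X257.19 Y106.91
G1 X247.66 Y77.59
G1 X257.19 Y48.27
G1 X282.13 Y30.14
G1 X312.97 Y30.14
G1 X337.91 Y48.27
G1 X347.44 Y77.59
M5
G0 X0.00 Y0.00

Since the viewBox matches the mm dimensions, user units are millimetres directly. The only transform is the Y-flip y_m = 185.85 − y_svg.

Shape 1 is a cubic bezier drawn with `<path>`. Its stroke #ff00ff means score at S458, F2095. After flipping Y the toolpath is (267.10,15.99) → (245.83,15.54) → (202.88,30.31) → (152.49,52.56) → (108.88,74.53) → (86.29,88.49).

Shape 2 is a rectangle drawn with `<path>`. Its stroke #ff8800 means engrave at S293, F2596. After flipping Y the toolpath is (90.05,131.37) → (176.27,131.37) → (176.27,66.50) → (90.05,66.50) → (90.05,131.37), returning to the start.

Shape 3 is a line segment drawn with `<path>`. Its stroke #ff8800 means engrave at S293, F2596. After flipping Y the toolpath is (217.51,138.12) → (66.95,78.32).

Shape 4 is a circle drawn with `<circle>`. Its stroke #ff8800 means engrave at S293, F2596. After flipping Y the toolpath is (54.87,33.92) → (51.08,45.57) → (41.17,52.77) → (28.93,52.77) → (19.02,45.57) → (15.23,33.92) → (19.02,22.27) → (28.93,15.07) → (41.17,15.07) → (51.08,22.27) → (54.87,33.92), returning to the start.

Shape 5 is a line segment drawn with `<line>`. Its stroke #ff8800 means engrave at S293, F2596. After flipping Y the toolpath is (110.71,9.17) → (136.09,101.12).

Shape 6 is a circle drawn with `<circle>`. Its stroke #ff00ff means score at S458, F2095. After flipping Y the toolpath is (347.44,77.59) → (337.91,106.91) → (312.97,125.04) → (282.13,125.04) → (257.19,106.91) → (247.66,77.59) → (257.19,48.27) → (282.13,30.14) → (312.97,30.14) → (337.91,48.27) → (347.44,77.59), returning to the start.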